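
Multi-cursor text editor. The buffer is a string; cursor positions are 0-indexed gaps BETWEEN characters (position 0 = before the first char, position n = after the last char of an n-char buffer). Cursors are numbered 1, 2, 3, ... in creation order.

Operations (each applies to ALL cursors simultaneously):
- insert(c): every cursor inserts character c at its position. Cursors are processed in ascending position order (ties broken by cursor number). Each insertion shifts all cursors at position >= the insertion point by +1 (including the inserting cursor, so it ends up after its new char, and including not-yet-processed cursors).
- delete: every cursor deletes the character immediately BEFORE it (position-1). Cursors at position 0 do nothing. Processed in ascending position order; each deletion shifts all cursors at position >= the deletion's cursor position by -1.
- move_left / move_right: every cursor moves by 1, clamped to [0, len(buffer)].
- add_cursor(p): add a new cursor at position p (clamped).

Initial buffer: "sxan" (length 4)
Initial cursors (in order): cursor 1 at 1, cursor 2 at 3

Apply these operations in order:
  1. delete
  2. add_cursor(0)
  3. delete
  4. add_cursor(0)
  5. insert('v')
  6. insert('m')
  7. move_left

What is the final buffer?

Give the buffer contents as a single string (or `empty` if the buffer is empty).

Answer: vvvvmmmmn

Derivation:
After op 1 (delete): buffer="xn" (len 2), cursors c1@0 c2@1, authorship ..
After op 2 (add_cursor(0)): buffer="xn" (len 2), cursors c1@0 c3@0 c2@1, authorship ..
After op 3 (delete): buffer="n" (len 1), cursors c1@0 c2@0 c3@0, authorship .
After op 4 (add_cursor(0)): buffer="n" (len 1), cursors c1@0 c2@0 c3@0 c4@0, authorship .
After op 5 (insert('v')): buffer="vvvvn" (len 5), cursors c1@4 c2@4 c3@4 c4@4, authorship 1234.
After op 6 (insert('m')): buffer="vvvvmmmmn" (len 9), cursors c1@8 c2@8 c3@8 c4@8, authorship 12341234.
After op 7 (move_left): buffer="vvvvmmmmn" (len 9), cursors c1@7 c2@7 c3@7 c4@7, authorship 12341234.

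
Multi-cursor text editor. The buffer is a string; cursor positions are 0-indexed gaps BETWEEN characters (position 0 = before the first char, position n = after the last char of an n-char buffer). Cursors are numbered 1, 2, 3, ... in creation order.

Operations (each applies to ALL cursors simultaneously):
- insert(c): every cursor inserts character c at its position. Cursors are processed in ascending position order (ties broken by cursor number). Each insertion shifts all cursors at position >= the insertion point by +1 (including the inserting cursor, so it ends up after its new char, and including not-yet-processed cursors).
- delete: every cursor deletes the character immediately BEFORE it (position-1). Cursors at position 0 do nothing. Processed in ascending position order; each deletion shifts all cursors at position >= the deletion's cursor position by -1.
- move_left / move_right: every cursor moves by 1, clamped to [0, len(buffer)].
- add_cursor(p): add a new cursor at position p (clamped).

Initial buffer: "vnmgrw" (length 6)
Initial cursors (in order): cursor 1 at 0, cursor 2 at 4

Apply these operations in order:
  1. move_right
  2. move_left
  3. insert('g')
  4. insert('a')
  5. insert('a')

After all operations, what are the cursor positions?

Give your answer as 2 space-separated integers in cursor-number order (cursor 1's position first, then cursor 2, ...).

After op 1 (move_right): buffer="vnmgrw" (len 6), cursors c1@1 c2@5, authorship ......
After op 2 (move_left): buffer="vnmgrw" (len 6), cursors c1@0 c2@4, authorship ......
After op 3 (insert('g')): buffer="gvnmggrw" (len 8), cursors c1@1 c2@6, authorship 1....2..
After op 4 (insert('a')): buffer="gavnmggarw" (len 10), cursors c1@2 c2@8, authorship 11....22..
After op 5 (insert('a')): buffer="gaavnmggaarw" (len 12), cursors c1@3 c2@10, authorship 111....222..

Answer: 3 10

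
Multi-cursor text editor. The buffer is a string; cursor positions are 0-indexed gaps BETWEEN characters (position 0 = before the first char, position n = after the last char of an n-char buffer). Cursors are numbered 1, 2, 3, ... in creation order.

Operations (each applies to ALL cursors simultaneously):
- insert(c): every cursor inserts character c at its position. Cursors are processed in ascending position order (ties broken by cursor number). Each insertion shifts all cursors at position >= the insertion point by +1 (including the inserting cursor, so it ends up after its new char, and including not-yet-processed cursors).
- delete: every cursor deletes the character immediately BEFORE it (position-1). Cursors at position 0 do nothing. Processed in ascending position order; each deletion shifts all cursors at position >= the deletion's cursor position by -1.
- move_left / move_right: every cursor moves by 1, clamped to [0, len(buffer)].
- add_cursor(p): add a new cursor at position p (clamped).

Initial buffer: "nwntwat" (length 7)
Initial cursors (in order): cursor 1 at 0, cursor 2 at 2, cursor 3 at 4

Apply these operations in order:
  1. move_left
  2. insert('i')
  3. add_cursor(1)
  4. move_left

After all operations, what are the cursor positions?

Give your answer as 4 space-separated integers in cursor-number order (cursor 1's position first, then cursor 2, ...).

Answer: 0 2 5 0

Derivation:
After op 1 (move_left): buffer="nwntwat" (len 7), cursors c1@0 c2@1 c3@3, authorship .......
After op 2 (insert('i')): buffer="iniwnitwat" (len 10), cursors c1@1 c2@3 c3@6, authorship 1.2..3....
After op 3 (add_cursor(1)): buffer="iniwnitwat" (len 10), cursors c1@1 c4@1 c2@3 c3@6, authorship 1.2..3....
After op 4 (move_left): buffer="iniwnitwat" (len 10), cursors c1@0 c4@0 c2@2 c3@5, authorship 1.2..3....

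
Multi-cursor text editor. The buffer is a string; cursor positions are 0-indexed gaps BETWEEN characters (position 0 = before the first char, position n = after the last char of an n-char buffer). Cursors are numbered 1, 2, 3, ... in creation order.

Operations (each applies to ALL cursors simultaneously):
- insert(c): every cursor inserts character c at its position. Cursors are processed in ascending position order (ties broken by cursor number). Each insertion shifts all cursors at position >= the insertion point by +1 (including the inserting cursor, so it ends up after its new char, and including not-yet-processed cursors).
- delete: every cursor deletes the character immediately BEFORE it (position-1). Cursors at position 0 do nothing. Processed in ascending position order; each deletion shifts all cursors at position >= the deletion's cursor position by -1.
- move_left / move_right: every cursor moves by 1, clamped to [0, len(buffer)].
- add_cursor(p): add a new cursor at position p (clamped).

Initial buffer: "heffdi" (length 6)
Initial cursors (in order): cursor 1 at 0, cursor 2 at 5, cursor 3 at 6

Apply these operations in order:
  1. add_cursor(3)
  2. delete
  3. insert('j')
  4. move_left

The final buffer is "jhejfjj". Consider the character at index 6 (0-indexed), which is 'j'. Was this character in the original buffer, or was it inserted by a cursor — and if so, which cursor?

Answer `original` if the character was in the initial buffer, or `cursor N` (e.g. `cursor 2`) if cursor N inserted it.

Answer: cursor 3

Derivation:
After op 1 (add_cursor(3)): buffer="heffdi" (len 6), cursors c1@0 c4@3 c2@5 c3@6, authorship ......
After op 2 (delete): buffer="hef" (len 3), cursors c1@0 c4@2 c2@3 c3@3, authorship ...
After op 3 (insert('j')): buffer="jhejfjj" (len 7), cursors c1@1 c4@4 c2@7 c3@7, authorship 1..4.23
After op 4 (move_left): buffer="jhejfjj" (len 7), cursors c1@0 c4@3 c2@6 c3@6, authorship 1..4.23
Authorship (.=original, N=cursor N): 1 . . 4 . 2 3
Index 6: author = 3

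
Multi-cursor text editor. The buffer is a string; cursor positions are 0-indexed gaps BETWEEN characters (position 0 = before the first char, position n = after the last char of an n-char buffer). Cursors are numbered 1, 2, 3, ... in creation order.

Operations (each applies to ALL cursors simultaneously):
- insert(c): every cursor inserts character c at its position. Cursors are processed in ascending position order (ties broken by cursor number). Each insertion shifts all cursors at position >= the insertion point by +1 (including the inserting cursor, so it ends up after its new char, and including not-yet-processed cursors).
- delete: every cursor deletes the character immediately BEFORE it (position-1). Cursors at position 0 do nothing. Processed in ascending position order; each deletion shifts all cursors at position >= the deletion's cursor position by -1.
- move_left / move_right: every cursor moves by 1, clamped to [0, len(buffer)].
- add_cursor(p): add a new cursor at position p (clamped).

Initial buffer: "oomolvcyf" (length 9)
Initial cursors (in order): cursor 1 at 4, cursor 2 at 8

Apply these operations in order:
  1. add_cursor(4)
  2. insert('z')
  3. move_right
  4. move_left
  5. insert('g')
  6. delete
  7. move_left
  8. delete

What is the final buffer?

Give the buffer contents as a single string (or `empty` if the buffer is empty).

Answer: oomzlvczf

Derivation:
After op 1 (add_cursor(4)): buffer="oomolvcyf" (len 9), cursors c1@4 c3@4 c2@8, authorship .........
After op 2 (insert('z')): buffer="oomozzlvcyzf" (len 12), cursors c1@6 c3@6 c2@11, authorship ....13....2.
After op 3 (move_right): buffer="oomozzlvcyzf" (len 12), cursors c1@7 c3@7 c2@12, authorship ....13....2.
After op 4 (move_left): buffer="oomozzlvcyzf" (len 12), cursors c1@6 c3@6 c2@11, authorship ....13....2.
After op 5 (insert('g')): buffer="oomozzgglvcyzgf" (len 15), cursors c1@8 c3@8 c2@14, authorship ....1313....22.
After op 6 (delete): buffer="oomozzlvcyzf" (len 12), cursors c1@6 c3@6 c2@11, authorship ....13....2.
After op 7 (move_left): buffer="oomozzlvcyzf" (len 12), cursors c1@5 c3@5 c2@10, authorship ....13....2.
After op 8 (delete): buffer="oomzlvczf" (len 9), cursors c1@3 c3@3 c2@7, authorship ...3...2.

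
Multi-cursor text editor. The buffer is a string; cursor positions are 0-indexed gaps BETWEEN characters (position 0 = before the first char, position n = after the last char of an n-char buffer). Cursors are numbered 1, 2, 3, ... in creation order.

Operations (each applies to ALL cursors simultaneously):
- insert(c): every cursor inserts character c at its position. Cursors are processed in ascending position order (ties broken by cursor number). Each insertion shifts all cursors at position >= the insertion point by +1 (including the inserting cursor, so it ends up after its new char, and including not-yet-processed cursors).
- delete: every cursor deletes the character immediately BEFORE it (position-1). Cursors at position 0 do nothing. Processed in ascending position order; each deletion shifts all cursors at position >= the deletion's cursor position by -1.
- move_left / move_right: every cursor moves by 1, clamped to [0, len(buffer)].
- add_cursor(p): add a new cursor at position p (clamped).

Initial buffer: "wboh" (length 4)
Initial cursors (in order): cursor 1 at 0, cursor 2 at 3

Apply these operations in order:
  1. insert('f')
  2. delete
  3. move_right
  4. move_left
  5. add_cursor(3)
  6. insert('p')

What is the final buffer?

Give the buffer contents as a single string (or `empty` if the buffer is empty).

Answer: pwbopph

Derivation:
After op 1 (insert('f')): buffer="fwbofh" (len 6), cursors c1@1 c2@5, authorship 1...2.
After op 2 (delete): buffer="wboh" (len 4), cursors c1@0 c2@3, authorship ....
After op 3 (move_right): buffer="wboh" (len 4), cursors c1@1 c2@4, authorship ....
After op 4 (move_left): buffer="wboh" (len 4), cursors c1@0 c2@3, authorship ....
After op 5 (add_cursor(3)): buffer="wboh" (len 4), cursors c1@0 c2@3 c3@3, authorship ....
After op 6 (insert('p')): buffer="pwbopph" (len 7), cursors c1@1 c2@6 c3@6, authorship 1...23.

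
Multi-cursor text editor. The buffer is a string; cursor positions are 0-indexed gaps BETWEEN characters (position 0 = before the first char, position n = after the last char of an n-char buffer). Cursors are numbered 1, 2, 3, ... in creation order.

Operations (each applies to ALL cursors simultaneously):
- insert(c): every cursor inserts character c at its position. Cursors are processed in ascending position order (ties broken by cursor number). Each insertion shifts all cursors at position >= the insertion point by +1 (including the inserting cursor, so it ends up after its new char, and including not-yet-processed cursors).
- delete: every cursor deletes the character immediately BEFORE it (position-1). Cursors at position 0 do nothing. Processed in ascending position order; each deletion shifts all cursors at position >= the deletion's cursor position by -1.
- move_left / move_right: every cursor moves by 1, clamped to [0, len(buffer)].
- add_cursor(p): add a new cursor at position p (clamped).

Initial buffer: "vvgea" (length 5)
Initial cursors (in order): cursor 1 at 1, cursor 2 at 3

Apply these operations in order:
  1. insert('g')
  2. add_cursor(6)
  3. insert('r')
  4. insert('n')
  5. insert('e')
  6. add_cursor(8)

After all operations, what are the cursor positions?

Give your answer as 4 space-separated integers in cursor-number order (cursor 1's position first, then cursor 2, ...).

Answer: 5 11 15 8

Derivation:
After op 1 (insert('g')): buffer="vgvggea" (len 7), cursors c1@2 c2@5, authorship .1..2..
After op 2 (add_cursor(6)): buffer="vgvggea" (len 7), cursors c1@2 c2@5 c3@6, authorship .1..2..
After op 3 (insert('r')): buffer="vgrvggrera" (len 10), cursors c1@3 c2@7 c3@9, authorship .11..22.3.
After op 4 (insert('n')): buffer="vgrnvggrnerna" (len 13), cursors c1@4 c2@9 c3@12, authorship .111..222.33.
After op 5 (insert('e')): buffer="vgrnevggrneernea" (len 16), cursors c1@5 c2@11 c3@15, authorship .1111..2222.333.
After op 6 (add_cursor(8)): buffer="vgrnevggrneernea" (len 16), cursors c1@5 c4@8 c2@11 c3@15, authorship .1111..2222.333.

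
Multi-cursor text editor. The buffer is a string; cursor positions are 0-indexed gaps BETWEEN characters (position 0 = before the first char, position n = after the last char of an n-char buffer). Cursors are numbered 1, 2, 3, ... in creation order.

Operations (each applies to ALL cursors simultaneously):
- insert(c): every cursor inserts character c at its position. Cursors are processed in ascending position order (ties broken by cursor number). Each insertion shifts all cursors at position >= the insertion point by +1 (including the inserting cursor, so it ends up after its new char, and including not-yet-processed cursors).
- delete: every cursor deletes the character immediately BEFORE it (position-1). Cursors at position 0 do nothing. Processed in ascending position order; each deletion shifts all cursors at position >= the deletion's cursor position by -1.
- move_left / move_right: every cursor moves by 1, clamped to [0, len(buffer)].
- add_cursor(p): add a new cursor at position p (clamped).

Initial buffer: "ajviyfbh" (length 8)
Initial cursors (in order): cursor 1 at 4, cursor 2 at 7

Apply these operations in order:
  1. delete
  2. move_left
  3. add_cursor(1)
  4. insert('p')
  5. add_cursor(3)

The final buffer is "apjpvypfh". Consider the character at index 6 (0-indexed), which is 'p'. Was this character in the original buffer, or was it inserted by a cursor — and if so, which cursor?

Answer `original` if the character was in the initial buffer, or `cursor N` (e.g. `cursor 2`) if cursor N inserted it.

After op 1 (delete): buffer="ajvyfh" (len 6), cursors c1@3 c2@5, authorship ......
After op 2 (move_left): buffer="ajvyfh" (len 6), cursors c1@2 c2@4, authorship ......
After op 3 (add_cursor(1)): buffer="ajvyfh" (len 6), cursors c3@1 c1@2 c2@4, authorship ......
After op 4 (insert('p')): buffer="apjpvypfh" (len 9), cursors c3@2 c1@4 c2@7, authorship .3.1..2..
After op 5 (add_cursor(3)): buffer="apjpvypfh" (len 9), cursors c3@2 c4@3 c1@4 c2@7, authorship .3.1..2..
Authorship (.=original, N=cursor N): . 3 . 1 . . 2 . .
Index 6: author = 2

Answer: cursor 2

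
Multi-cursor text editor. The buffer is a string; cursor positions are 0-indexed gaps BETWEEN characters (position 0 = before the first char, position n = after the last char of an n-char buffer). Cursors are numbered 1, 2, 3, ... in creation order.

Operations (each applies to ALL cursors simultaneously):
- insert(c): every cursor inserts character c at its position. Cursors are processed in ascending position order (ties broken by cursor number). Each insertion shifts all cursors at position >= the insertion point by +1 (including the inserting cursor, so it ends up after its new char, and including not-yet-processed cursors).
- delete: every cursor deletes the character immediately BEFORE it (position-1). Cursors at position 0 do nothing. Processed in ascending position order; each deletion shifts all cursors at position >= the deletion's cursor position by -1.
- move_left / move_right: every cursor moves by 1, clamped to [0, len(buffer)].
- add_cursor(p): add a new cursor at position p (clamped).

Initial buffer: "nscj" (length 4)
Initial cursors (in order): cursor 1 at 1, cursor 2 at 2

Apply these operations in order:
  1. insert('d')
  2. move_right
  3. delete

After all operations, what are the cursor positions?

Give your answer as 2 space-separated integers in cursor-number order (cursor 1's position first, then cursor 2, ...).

After op 1 (insert('d')): buffer="ndsdcj" (len 6), cursors c1@2 c2@4, authorship .1.2..
After op 2 (move_right): buffer="ndsdcj" (len 6), cursors c1@3 c2@5, authorship .1.2..
After op 3 (delete): buffer="nddj" (len 4), cursors c1@2 c2@3, authorship .12.

Answer: 2 3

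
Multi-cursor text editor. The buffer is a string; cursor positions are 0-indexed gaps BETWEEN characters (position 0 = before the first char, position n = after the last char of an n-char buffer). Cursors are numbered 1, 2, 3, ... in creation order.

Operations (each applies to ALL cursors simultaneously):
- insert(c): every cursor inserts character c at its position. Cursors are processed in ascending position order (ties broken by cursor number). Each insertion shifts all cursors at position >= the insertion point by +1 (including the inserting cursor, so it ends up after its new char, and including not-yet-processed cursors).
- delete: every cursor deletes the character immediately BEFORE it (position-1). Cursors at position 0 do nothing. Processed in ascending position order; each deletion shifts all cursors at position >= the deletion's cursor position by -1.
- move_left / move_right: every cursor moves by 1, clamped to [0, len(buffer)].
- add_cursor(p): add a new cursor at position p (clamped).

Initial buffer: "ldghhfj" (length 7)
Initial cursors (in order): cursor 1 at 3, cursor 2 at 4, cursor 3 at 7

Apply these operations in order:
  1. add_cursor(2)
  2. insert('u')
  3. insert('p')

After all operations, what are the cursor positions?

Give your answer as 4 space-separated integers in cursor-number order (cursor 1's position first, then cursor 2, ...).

Answer: 7 10 15 4

Derivation:
After op 1 (add_cursor(2)): buffer="ldghhfj" (len 7), cursors c4@2 c1@3 c2@4 c3@7, authorship .......
After op 2 (insert('u')): buffer="lduguhuhfju" (len 11), cursors c4@3 c1@5 c2@7 c3@11, authorship ..4.1.2...3
After op 3 (insert('p')): buffer="ldupguphuphfjup" (len 15), cursors c4@4 c1@7 c2@10 c3@15, authorship ..44.11.22...33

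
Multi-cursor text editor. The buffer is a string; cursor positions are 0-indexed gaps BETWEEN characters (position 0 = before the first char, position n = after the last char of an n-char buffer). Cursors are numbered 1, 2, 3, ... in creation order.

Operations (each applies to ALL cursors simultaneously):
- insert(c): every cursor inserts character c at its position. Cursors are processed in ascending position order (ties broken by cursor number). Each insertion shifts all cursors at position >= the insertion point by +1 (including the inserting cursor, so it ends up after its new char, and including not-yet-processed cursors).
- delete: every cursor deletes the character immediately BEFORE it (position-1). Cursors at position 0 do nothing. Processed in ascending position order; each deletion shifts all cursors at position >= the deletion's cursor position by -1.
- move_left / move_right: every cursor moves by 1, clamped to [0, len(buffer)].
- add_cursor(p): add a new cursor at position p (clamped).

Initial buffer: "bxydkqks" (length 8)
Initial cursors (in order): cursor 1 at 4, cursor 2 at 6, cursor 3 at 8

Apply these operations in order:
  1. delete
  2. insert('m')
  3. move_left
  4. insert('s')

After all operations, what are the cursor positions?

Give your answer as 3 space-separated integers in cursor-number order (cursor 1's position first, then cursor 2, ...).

Answer: 4 7 10

Derivation:
After op 1 (delete): buffer="bxykk" (len 5), cursors c1@3 c2@4 c3@5, authorship .....
After op 2 (insert('m')): buffer="bxymkmkm" (len 8), cursors c1@4 c2@6 c3@8, authorship ...1.2.3
After op 3 (move_left): buffer="bxymkmkm" (len 8), cursors c1@3 c2@5 c3@7, authorship ...1.2.3
After op 4 (insert('s')): buffer="bxysmksmksm" (len 11), cursors c1@4 c2@7 c3@10, authorship ...11.22.33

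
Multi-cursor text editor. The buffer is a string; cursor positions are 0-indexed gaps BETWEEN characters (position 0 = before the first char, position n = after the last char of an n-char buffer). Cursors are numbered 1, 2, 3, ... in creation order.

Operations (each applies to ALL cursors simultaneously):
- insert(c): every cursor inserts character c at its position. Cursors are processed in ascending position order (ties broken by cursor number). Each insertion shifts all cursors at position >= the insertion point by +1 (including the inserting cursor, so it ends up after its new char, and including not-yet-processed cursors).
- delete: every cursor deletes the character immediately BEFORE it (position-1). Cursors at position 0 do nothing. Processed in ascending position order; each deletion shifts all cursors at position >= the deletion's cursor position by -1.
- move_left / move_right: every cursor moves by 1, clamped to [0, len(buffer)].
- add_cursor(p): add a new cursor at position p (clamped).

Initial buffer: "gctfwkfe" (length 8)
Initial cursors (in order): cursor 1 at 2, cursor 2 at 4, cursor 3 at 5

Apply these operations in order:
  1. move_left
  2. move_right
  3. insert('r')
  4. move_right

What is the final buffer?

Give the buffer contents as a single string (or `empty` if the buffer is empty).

Answer: gcrtfrwrkfe

Derivation:
After op 1 (move_left): buffer="gctfwkfe" (len 8), cursors c1@1 c2@3 c3@4, authorship ........
After op 2 (move_right): buffer="gctfwkfe" (len 8), cursors c1@2 c2@4 c3@5, authorship ........
After op 3 (insert('r')): buffer="gcrtfrwrkfe" (len 11), cursors c1@3 c2@6 c3@8, authorship ..1..2.3...
After op 4 (move_right): buffer="gcrtfrwrkfe" (len 11), cursors c1@4 c2@7 c3@9, authorship ..1..2.3...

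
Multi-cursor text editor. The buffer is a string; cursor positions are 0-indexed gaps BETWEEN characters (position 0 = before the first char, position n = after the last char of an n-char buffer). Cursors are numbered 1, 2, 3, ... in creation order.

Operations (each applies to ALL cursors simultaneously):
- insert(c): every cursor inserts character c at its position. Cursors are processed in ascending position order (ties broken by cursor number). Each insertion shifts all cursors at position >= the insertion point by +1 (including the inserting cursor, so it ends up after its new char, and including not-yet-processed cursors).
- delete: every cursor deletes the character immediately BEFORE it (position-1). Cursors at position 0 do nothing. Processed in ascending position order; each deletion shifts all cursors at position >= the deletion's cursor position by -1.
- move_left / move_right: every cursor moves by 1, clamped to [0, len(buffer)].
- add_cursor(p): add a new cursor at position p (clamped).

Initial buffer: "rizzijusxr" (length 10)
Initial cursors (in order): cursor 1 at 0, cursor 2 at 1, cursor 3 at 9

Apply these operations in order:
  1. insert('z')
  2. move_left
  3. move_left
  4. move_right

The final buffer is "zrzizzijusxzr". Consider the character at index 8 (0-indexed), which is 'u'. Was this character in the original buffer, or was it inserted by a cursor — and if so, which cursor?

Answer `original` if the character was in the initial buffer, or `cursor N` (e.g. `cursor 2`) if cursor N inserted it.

After op 1 (insert('z')): buffer="zrzizzijusxzr" (len 13), cursors c1@1 c2@3 c3@12, authorship 1.2........3.
After op 2 (move_left): buffer="zrzizzijusxzr" (len 13), cursors c1@0 c2@2 c3@11, authorship 1.2........3.
After op 3 (move_left): buffer="zrzizzijusxzr" (len 13), cursors c1@0 c2@1 c3@10, authorship 1.2........3.
After op 4 (move_right): buffer="zrzizzijusxzr" (len 13), cursors c1@1 c2@2 c3@11, authorship 1.2........3.
Authorship (.=original, N=cursor N): 1 . 2 . . . . . . . . 3 .
Index 8: author = original

Answer: original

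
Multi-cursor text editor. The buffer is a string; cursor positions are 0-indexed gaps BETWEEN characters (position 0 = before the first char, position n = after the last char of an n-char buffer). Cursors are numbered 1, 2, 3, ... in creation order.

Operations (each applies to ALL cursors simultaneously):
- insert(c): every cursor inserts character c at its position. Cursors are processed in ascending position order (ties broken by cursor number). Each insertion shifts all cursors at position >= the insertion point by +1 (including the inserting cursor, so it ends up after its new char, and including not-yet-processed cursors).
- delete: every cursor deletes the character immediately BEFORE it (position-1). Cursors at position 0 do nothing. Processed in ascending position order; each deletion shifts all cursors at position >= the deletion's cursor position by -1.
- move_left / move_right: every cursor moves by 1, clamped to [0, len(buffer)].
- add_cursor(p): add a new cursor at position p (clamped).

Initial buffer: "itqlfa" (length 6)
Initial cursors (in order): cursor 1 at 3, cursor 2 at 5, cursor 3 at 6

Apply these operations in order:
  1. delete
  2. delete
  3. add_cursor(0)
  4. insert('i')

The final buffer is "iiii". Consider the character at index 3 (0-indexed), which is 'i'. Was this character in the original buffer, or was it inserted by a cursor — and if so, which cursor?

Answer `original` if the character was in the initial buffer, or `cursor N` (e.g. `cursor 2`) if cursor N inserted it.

Answer: cursor 4

Derivation:
After op 1 (delete): buffer="itl" (len 3), cursors c1@2 c2@3 c3@3, authorship ...
After op 2 (delete): buffer="" (len 0), cursors c1@0 c2@0 c3@0, authorship 
After op 3 (add_cursor(0)): buffer="" (len 0), cursors c1@0 c2@0 c3@0 c4@0, authorship 
After op 4 (insert('i')): buffer="iiii" (len 4), cursors c1@4 c2@4 c3@4 c4@4, authorship 1234
Authorship (.=original, N=cursor N): 1 2 3 4
Index 3: author = 4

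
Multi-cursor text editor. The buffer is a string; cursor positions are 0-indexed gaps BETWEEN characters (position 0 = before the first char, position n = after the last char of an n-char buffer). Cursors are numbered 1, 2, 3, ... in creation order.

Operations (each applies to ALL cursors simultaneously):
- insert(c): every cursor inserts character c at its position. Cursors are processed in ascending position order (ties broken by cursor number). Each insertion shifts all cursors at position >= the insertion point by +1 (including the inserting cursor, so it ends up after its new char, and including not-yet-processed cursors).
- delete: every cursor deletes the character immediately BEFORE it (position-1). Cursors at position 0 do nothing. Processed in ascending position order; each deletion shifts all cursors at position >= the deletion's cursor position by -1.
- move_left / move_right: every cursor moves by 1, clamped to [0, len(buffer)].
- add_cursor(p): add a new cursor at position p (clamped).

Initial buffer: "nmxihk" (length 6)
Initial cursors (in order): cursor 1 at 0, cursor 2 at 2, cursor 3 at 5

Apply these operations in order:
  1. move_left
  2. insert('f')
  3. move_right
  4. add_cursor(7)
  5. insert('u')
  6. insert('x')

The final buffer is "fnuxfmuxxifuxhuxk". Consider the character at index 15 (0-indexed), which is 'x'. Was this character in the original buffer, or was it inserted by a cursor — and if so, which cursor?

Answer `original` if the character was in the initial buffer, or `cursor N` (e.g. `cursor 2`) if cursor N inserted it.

Answer: cursor 3

Derivation:
After op 1 (move_left): buffer="nmxihk" (len 6), cursors c1@0 c2@1 c3@4, authorship ......
After op 2 (insert('f')): buffer="fnfmxifhk" (len 9), cursors c1@1 c2@3 c3@7, authorship 1.2...3..
After op 3 (move_right): buffer="fnfmxifhk" (len 9), cursors c1@2 c2@4 c3@8, authorship 1.2...3..
After op 4 (add_cursor(7)): buffer="fnfmxifhk" (len 9), cursors c1@2 c2@4 c4@7 c3@8, authorship 1.2...3..
After op 5 (insert('u')): buffer="fnufmuxifuhuk" (len 13), cursors c1@3 c2@6 c4@10 c3@12, authorship 1.12.2..34.3.
After op 6 (insert('x')): buffer="fnuxfmuxxifuxhuxk" (len 17), cursors c1@4 c2@8 c4@13 c3@16, authorship 1.112.22..344.33.
Authorship (.=original, N=cursor N): 1 . 1 1 2 . 2 2 . . 3 4 4 . 3 3 .
Index 15: author = 3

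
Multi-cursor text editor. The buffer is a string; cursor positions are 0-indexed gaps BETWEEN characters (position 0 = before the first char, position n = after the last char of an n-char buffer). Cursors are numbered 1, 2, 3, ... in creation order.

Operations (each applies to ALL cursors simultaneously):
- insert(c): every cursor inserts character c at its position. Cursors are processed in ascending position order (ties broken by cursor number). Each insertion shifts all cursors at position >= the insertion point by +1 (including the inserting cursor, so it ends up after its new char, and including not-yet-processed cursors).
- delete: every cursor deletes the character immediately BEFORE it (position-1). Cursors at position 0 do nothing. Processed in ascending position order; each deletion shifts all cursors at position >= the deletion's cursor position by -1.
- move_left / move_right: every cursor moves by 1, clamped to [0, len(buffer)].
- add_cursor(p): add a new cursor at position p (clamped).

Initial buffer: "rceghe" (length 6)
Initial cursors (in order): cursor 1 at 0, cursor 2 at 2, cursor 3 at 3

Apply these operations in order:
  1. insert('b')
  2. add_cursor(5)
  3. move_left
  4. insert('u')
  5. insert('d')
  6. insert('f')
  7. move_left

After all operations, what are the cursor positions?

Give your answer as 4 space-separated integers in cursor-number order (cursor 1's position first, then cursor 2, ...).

Answer: 2 8 16 12

Derivation:
After op 1 (insert('b')): buffer="brcbebghe" (len 9), cursors c1@1 c2@4 c3@6, authorship 1..2.3...
After op 2 (add_cursor(5)): buffer="brcbebghe" (len 9), cursors c1@1 c2@4 c4@5 c3@6, authorship 1..2.3...
After op 3 (move_left): buffer="brcbebghe" (len 9), cursors c1@0 c2@3 c4@4 c3@5, authorship 1..2.3...
After op 4 (insert('u')): buffer="ubrcubueubghe" (len 13), cursors c1@1 c2@5 c4@7 c3@9, authorship 11..224.33...
After op 5 (insert('d')): buffer="udbrcudbudeudbghe" (len 17), cursors c1@2 c2@7 c4@10 c3@13, authorship 111..22244.333...
After op 6 (insert('f')): buffer="udfbrcudfbudfeudfbghe" (len 21), cursors c1@3 c2@9 c4@13 c3@17, authorship 1111..2222444.3333...
After op 7 (move_left): buffer="udfbrcudfbudfeudfbghe" (len 21), cursors c1@2 c2@8 c4@12 c3@16, authorship 1111..2222444.3333...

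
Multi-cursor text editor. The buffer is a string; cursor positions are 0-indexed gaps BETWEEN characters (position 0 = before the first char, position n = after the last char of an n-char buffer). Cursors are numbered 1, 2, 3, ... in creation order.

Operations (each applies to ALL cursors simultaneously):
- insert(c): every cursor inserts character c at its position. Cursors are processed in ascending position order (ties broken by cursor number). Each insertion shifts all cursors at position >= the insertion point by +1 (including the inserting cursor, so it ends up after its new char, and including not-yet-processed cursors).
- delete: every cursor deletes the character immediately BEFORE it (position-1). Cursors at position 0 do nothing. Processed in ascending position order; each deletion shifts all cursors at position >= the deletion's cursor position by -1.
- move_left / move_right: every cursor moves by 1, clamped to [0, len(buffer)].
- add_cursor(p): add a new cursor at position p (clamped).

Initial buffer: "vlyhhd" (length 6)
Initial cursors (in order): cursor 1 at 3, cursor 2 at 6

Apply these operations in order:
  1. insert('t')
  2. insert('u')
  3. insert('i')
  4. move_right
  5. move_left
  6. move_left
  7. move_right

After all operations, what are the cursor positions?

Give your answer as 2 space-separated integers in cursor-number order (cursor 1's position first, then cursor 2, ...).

Answer: 6 11

Derivation:
After op 1 (insert('t')): buffer="vlythhdt" (len 8), cursors c1@4 c2@8, authorship ...1...2
After op 2 (insert('u')): buffer="vlytuhhdtu" (len 10), cursors c1@5 c2@10, authorship ...11...22
After op 3 (insert('i')): buffer="vlytuihhdtui" (len 12), cursors c1@6 c2@12, authorship ...111...222
After op 4 (move_right): buffer="vlytuihhdtui" (len 12), cursors c1@7 c2@12, authorship ...111...222
After op 5 (move_left): buffer="vlytuihhdtui" (len 12), cursors c1@6 c2@11, authorship ...111...222
After op 6 (move_left): buffer="vlytuihhdtui" (len 12), cursors c1@5 c2@10, authorship ...111...222
After op 7 (move_right): buffer="vlytuihhdtui" (len 12), cursors c1@6 c2@11, authorship ...111...222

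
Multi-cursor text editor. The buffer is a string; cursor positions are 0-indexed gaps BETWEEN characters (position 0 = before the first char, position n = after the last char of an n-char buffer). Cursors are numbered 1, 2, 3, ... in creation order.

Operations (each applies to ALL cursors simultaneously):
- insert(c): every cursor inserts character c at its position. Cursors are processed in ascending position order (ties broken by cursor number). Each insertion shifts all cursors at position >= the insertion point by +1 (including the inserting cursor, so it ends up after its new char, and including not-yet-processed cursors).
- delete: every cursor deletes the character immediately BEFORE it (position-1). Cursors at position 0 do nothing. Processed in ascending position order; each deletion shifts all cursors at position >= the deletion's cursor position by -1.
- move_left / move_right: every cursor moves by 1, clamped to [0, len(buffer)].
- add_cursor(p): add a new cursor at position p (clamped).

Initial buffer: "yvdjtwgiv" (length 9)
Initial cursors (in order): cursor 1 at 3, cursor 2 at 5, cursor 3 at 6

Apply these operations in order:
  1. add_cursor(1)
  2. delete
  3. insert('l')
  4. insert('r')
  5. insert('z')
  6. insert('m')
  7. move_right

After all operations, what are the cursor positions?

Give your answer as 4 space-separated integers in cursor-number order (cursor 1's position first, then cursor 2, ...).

Answer: 10 19 19 5

Derivation:
After op 1 (add_cursor(1)): buffer="yvdjtwgiv" (len 9), cursors c4@1 c1@3 c2@5 c3@6, authorship .........
After op 2 (delete): buffer="vjgiv" (len 5), cursors c4@0 c1@1 c2@2 c3@2, authorship .....
After op 3 (insert('l')): buffer="lvljllgiv" (len 9), cursors c4@1 c1@3 c2@6 c3@6, authorship 4.1.23...
After op 4 (insert('r')): buffer="lrvlrjllrrgiv" (len 13), cursors c4@2 c1@5 c2@10 c3@10, authorship 44.11.2323...
After op 5 (insert('z')): buffer="lrzvlrzjllrrzzgiv" (len 17), cursors c4@3 c1@7 c2@14 c3@14, authorship 444.111.232323...
After op 6 (insert('m')): buffer="lrzmvlrzmjllrrzzmmgiv" (len 21), cursors c4@4 c1@9 c2@18 c3@18, authorship 4444.1111.23232323...
After op 7 (move_right): buffer="lrzmvlrzmjllrrzzmmgiv" (len 21), cursors c4@5 c1@10 c2@19 c3@19, authorship 4444.1111.23232323...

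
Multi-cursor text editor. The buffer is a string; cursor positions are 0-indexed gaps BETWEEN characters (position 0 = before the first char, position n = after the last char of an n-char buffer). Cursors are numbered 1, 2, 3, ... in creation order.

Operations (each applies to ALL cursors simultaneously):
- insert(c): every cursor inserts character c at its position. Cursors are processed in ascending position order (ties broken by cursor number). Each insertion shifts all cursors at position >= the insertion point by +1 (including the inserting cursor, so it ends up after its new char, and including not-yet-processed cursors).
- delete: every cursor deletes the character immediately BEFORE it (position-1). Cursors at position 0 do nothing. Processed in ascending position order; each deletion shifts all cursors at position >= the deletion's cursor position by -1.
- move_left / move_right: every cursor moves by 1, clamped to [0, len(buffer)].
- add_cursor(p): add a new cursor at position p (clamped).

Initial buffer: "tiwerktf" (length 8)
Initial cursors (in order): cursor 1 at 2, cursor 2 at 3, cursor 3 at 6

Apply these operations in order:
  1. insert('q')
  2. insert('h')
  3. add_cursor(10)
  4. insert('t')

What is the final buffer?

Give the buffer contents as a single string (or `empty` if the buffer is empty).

After op 1 (insert('q')): buffer="tiqwqerkqtf" (len 11), cursors c1@3 c2@5 c3@9, authorship ..1.2...3..
After op 2 (insert('h')): buffer="tiqhwqherkqhtf" (len 14), cursors c1@4 c2@7 c3@12, authorship ..11.22...33..
After op 3 (add_cursor(10)): buffer="tiqhwqherkqhtf" (len 14), cursors c1@4 c2@7 c4@10 c3@12, authorship ..11.22...33..
After op 4 (insert('t')): buffer="tiqhtwqhterktqhttf" (len 18), cursors c1@5 c2@9 c4@13 c3@16, authorship ..111.222...4333..

Answer: tiqhtwqhterktqhttf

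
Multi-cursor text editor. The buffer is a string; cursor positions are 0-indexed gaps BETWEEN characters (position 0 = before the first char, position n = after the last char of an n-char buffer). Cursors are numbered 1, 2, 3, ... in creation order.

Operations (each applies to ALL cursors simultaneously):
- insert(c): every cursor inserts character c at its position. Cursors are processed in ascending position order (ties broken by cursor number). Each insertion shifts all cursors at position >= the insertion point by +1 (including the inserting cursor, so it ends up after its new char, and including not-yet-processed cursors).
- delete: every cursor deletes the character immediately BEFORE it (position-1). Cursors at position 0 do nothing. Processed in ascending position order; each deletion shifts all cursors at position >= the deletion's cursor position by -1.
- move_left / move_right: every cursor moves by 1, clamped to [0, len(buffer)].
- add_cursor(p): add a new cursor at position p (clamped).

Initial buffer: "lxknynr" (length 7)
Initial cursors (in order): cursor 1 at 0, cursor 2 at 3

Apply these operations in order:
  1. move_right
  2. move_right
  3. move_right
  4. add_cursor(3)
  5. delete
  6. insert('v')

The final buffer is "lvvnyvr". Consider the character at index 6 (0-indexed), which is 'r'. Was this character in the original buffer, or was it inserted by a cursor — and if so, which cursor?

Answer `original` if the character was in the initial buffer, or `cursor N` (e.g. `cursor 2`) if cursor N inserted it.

After op 1 (move_right): buffer="lxknynr" (len 7), cursors c1@1 c2@4, authorship .......
After op 2 (move_right): buffer="lxknynr" (len 7), cursors c1@2 c2@5, authorship .......
After op 3 (move_right): buffer="lxknynr" (len 7), cursors c1@3 c2@6, authorship .......
After op 4 (add_cursor(3)): buffer="lxknynr" (len 7), cursors c1@3 c3@3 c2@6, authorship .......
After op 5 (delete): buffer="lnyr" (len 4), cursors c1@1 c3@1 c2@3, authorship ....
After op 6 (insert('v')): buffer="lvvnyvr" (len 7), cursors c1@3 c3@3 c2@6, authorship .13..2.
Authorship (.=original, N=cursor N): . 1 3 . . 2 .
Index 6: author = original

Answer: original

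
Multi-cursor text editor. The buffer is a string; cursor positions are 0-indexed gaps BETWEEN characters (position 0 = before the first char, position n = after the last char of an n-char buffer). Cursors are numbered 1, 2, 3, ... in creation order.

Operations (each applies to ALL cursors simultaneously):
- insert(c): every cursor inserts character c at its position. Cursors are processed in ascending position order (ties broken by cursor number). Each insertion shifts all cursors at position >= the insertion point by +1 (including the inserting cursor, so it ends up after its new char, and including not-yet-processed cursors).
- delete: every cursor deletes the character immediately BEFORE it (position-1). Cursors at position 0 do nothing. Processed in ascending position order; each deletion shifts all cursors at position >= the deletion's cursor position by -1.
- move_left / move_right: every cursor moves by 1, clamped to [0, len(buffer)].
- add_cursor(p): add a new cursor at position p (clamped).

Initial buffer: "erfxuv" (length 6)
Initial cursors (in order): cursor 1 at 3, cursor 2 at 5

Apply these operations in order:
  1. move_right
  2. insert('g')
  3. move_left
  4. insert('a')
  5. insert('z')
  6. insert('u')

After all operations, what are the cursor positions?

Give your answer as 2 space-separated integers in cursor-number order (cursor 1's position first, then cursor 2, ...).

Answer: 7 13

Derivation:
After op 1 (move_right): buffer="erfxuv" (len 6), cursors c1@4 c2@6, authorship ......
After op 2 (insert('g')): buffer="erfxguvg" (len 8), cursors c1@5 c2@8, authorship ....1..2
After op 3 (move_left): buffer="erfxguvg" (len 8), cursors c1@4 c2@7, authorship ....1..2
After op 4 (insert('a')): buffer="erfxaguvag" (len 10), cursors c1@5 c2@9, authorship ....11..22
After op 5 (insert('z')): buffer="erfxazguvazg" (len 12), cursors c1@6 c2@11, authorship ....111..222
After op 6 (insert('u')): buffer="erfxazuguvazug" (len 14), cursors c1@7 c2@13, authorship ....1111..2222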